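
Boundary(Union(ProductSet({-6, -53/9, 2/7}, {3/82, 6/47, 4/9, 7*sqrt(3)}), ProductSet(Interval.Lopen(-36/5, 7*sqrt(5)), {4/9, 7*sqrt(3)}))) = Union(ProductSet({-6, -53/9, 2/7}, {3/82, 6/47, 4/9, 7*sqrt(3)}), ProductSet(Interval(-36/5, 7*sqrt(5)), {4/9, 7*sqrt(3)}))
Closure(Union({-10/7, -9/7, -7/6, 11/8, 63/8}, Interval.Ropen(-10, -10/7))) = Union({-9/7, -7/6, 11/8, 63/8}, Interval(-10, -10/7))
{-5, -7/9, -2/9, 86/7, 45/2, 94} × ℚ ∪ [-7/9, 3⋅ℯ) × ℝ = ({-5, -7/9, -2/9, 86/7, 45/2, 94} × ℚ) ∪ ([-7/9, 3⋅ℯ) × ℝ)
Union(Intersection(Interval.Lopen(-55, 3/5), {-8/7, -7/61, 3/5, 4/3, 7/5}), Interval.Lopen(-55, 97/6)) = Interval.Lopen(-55, 97/6)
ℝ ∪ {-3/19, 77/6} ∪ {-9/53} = ℝ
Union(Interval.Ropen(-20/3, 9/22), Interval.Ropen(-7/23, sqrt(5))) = Interval.Ropen(-20/3, sqrt(5))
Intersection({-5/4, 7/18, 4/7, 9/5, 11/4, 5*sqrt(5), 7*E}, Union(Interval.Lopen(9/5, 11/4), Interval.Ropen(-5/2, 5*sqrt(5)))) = {-5/4, 7/18, 4/7, 9/5, 11/4}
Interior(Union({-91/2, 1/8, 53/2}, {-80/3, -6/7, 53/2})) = EmptySet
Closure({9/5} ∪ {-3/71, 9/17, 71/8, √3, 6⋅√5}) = {-3/71, 9/17, 9/5, 71/8, √3, 6⋅√5}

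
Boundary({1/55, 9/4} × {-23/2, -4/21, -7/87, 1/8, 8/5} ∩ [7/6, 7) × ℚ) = {9/4} × {-23/2, -4/21, -7/87, 1/8, 8/5}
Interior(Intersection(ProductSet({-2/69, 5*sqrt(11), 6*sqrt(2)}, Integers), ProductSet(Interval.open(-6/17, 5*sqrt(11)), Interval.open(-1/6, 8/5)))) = EmptySet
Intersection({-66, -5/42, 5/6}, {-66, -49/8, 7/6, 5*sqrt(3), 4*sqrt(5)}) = {-66}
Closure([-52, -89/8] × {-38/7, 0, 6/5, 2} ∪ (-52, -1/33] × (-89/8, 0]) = ({-52, -1/33} × [-89/8, 0]) ∪ ([-52, -1/33] × {-89/8, 0}) ∪ ([-52, -89/8] × {-38/7, 0, 6/5, 2}) ∪ ((-52, -1/33] × (-89/8, 0])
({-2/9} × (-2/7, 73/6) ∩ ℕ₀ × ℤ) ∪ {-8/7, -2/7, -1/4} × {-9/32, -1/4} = {-8/7, -2/7, -1/4} × {-9/32, -1/4}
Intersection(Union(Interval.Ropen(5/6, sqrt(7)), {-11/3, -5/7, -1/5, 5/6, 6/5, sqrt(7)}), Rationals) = Union({-11/3, -5/7, -1/5}, Intersection(Interval(5/6, sqrt(7)), Rationals))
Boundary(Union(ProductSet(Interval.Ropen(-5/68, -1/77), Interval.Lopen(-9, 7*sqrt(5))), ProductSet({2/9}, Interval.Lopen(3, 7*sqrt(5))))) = Union(ProductSet({2/9}, Interval(3, 7*sqrt(5))), ProductSet({-5/68, -1/77}, Interval(-9, 7*sqrt(5))), ProductSet(Interval(-5/68, -1/77), {-9, 7*sqrt(5)}))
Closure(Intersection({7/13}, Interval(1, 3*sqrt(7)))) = EmptySet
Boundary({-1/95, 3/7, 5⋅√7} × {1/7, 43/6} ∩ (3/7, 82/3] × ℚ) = {5⋅√7} × {1/7, 43/6}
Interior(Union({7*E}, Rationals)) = EmptySet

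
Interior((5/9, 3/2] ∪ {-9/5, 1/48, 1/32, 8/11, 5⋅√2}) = (5/9, 3/2)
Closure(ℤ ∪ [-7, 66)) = ℤ ∪ [-7, 66]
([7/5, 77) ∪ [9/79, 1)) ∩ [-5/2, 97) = [9/79, 1) ∪ [7/5, 77)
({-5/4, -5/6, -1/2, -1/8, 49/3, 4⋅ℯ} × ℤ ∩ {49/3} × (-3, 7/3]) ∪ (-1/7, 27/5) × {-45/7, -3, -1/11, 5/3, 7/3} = ({49/3} × {-2, -1, …, 2}) ∪ ((-1/7, 27/5) × {-45/7, -3, -1/11, 5/3, 7/3})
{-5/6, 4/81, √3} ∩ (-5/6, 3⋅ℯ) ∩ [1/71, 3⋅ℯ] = {4/81, √3}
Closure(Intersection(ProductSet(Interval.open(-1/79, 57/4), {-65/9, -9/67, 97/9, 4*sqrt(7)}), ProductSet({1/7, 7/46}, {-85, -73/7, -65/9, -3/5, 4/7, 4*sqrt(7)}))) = ProductSet({1/7, 7/46}, {-65/9, 4*sqrt(7)})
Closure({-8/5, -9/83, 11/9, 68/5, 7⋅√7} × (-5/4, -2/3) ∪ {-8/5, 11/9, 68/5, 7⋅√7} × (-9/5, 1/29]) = ({-8/5, 11/9, 68/5, 7⋅√7} × [-9/5, 1/29]) ∪ ({-8/5, -9/83, 11/9, 68/5, 7⋅√7} × [-5/4, -2/3])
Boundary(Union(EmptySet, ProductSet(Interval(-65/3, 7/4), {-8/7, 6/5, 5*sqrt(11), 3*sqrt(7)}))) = ProductSet(Interval(-65/3, 7/4), {-8/7, 6/5, 5*sqrt(11), 3*sqrt(7)})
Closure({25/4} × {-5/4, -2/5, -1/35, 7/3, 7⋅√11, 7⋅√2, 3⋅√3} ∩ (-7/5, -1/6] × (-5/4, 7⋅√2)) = ∅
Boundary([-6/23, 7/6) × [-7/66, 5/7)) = ({-6/23, 7/6} × [-7/66, 5/7]) ∪ ([-6/23, 7/6] × {-7/66, 5/7})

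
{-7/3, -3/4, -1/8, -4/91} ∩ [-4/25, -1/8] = {-1/8}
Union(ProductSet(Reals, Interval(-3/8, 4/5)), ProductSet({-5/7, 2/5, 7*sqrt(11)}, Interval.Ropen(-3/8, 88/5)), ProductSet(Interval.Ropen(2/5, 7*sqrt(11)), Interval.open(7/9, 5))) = Union(ProductSet({-5/7, 2/5, 7*sqrt(11)}, Interval.Ropen(-3/8, 88/5)), ProductSet(Interval.Ropen(2/5, 7*sqrt(11)), Interval.open(7/9, 5)), ProductSet(Reals, Interval(-3/8, 4/5)))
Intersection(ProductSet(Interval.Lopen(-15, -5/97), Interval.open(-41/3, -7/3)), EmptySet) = EmptySet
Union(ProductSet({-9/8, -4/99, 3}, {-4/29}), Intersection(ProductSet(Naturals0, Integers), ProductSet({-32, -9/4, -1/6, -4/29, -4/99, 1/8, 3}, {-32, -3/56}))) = Union(ProductSet({3}, {-32}), ProductSet({-9/8, -4/99, 3}, {-4/29}))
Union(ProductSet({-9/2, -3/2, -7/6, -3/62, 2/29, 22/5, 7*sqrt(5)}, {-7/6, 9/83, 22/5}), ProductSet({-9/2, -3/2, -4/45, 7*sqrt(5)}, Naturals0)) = Union(ProductSet({-9/2, -3/2, -4/45, 7*sqrt(5)}, Naturals0), ProductSet({-9/2, -3/2, -7/6, -3/62, 2/29, 22/5, 7*sqrt(5)}, {-7/6, 9/83, 22/5}))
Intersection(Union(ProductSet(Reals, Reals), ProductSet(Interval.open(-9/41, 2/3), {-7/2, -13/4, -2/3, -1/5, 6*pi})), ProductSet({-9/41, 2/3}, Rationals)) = ProductSet({-9/41, 2/3}, Rationals)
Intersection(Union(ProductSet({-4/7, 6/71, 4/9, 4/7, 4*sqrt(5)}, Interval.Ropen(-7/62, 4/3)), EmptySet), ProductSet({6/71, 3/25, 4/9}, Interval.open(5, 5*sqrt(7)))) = EmptySet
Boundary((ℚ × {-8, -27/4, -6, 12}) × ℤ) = (ℝ × {-8, -27/4, -6, 12}) × ℤ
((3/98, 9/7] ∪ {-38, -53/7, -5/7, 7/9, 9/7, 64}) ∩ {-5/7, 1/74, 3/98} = {-5/7}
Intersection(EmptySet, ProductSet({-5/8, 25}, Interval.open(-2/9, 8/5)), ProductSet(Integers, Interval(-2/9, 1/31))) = EmptySet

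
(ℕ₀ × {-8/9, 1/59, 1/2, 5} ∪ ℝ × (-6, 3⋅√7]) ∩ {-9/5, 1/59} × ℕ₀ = {-9/5, 1/59} × {0, 1, …, 7}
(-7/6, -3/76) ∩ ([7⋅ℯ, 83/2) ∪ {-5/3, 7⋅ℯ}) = ∅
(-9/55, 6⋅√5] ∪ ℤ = ℤ ∪ (-9/55, 6⋅√5]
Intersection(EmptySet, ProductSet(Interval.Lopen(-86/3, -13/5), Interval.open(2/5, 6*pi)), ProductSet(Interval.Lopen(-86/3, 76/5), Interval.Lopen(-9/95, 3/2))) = EmptySet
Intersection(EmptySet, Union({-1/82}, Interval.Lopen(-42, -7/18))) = EmptySet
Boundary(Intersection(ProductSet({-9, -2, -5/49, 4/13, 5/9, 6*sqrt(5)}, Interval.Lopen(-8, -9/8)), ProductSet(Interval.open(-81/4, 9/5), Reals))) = ProductSet({-9, -2, -5/49, 4/13, 5/9}, Interval(-8, -9/8))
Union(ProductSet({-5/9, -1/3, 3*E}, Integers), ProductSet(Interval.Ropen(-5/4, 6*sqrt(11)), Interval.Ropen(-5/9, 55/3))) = Union(ProductSet({-5/9, -1/3, 3*E}, Integers), ProductSet(Interval.Ropen(-5/4, 6*sqrt(11)), Interval.Ropen(-5/9, 55/3)))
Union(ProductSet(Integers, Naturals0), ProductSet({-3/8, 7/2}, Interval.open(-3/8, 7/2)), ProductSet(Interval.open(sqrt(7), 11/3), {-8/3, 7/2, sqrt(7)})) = Union(ProductSet({-3/8, 7/2}, Interval.open(-3/8, 7/2)), ProductSet(Integers, Naturals0), ProductSet(Interval.open(sqrt(7), 11/3), {-8/3, 7/2, sqrt(7)}))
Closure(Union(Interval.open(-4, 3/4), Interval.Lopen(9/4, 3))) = Union(Interval(-4, 3/4), Interval(9/4, 3))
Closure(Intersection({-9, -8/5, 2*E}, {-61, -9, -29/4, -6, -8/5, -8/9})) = {-9, -8/5}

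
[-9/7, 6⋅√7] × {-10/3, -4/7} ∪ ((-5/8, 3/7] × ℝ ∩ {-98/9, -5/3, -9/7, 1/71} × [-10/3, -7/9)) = ({1/71} × [-10/3, -7/9)) ∪ ([-9/7, 6⋅√7] × {-10/3, -4/7})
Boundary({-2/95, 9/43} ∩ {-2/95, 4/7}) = {-2/95}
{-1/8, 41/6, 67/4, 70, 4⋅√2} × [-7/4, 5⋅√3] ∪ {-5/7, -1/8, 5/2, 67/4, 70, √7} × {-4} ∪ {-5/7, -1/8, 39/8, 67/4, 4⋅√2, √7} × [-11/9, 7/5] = ({-5/7, -1/8, 5/2, 67/4, 70, √7} × {-4}) ∪ ({-5/7, -1/8, 39/8, 67/4, 4⋅√2, √7} × [-11/9, 7/5]) ∪ ({-1/8, 41/6, 67/4, 70, 4⋅√2} × [-7/4, 5⋅√3])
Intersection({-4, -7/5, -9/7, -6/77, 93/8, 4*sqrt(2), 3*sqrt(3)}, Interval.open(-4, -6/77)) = {-7/5, -9/7}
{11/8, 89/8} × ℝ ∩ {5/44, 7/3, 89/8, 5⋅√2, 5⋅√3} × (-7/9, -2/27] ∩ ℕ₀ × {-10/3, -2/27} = ∅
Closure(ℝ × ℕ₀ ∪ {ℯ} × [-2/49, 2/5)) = (ℝ × ℕ₀) ∪ ({ℯ} × [-2/49, 2/5])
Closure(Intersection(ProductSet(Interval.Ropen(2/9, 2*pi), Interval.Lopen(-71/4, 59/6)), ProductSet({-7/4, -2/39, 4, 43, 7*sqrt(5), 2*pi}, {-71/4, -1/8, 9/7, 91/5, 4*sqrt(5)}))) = ProductSet({4}, {-1/8, 9/7, 4*sqrt(5)})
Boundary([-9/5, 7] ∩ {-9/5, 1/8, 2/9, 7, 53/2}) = {-9/5, 1/8, 2/9, 7}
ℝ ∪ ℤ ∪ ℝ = ℝ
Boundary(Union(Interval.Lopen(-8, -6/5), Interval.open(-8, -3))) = {-8, -6/5}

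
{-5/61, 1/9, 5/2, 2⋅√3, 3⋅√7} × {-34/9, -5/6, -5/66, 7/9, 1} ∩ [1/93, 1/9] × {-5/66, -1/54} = {1/9} × {-5/66}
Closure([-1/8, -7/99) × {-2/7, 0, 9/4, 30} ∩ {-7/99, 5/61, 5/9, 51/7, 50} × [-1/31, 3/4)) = ∅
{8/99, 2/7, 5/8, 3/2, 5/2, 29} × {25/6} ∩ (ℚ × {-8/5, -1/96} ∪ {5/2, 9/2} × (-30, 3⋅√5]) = {5/2} × {25/6}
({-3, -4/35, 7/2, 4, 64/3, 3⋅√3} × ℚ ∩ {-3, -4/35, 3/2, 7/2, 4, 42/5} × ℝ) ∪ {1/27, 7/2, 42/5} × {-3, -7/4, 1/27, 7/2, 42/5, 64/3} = ({-3, -4/35, 7/2, 4} × ℚ) ∪ ({1/27, 7/2, 42/5} × {-3, -7/4, 1/27, 7/2, 42/5, 64/3})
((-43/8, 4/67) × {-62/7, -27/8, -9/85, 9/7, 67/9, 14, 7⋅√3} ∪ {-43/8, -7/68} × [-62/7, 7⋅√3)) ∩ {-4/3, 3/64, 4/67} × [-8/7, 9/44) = {-4/3, 3/64} × {-9/85}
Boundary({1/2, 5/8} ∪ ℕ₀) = ℕ₀ ∪ {1/2, 5/8}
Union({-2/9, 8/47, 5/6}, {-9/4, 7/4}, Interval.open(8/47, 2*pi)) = Union({-9/4, -2/9}, Interval.Ropen(8/47, 2*pi))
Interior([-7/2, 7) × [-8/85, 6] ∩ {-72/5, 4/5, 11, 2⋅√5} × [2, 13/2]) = ∅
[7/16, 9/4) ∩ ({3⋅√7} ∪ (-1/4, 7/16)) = ∅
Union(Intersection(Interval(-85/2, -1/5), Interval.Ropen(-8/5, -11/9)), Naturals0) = Union(Interval.Ropen(-8/5, -11/9), Naturals0)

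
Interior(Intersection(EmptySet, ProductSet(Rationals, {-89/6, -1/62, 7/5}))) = EmptySet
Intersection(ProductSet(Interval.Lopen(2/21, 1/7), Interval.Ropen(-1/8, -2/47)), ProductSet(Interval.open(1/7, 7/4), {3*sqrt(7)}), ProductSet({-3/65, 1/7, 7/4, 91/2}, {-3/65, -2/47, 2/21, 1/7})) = EmptySet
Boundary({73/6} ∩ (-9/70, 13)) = {73/6}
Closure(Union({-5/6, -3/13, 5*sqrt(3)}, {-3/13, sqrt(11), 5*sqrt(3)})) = {-5/6, -3/13, sqrt(11), 5*sqrt(3)}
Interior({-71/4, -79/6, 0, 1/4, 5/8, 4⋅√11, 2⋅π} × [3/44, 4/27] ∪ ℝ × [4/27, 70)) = (-∞, ∞) × (4/27, 70)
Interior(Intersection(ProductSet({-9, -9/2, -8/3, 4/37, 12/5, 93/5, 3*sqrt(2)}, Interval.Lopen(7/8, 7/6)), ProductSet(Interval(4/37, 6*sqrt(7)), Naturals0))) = EmptySet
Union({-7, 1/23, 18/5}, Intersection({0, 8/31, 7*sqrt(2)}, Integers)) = {-7, 0, 1/23, 18/5}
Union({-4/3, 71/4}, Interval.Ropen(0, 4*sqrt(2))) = Union({-4/3, 71/4}, Interval.Ropen(0, 4*sqrt(2)))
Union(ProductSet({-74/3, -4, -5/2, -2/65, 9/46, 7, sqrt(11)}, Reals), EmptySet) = ProductSet({-74/3, -4, -5/2, -2/65, 9/46, 7, sqrt(11)}, Reals)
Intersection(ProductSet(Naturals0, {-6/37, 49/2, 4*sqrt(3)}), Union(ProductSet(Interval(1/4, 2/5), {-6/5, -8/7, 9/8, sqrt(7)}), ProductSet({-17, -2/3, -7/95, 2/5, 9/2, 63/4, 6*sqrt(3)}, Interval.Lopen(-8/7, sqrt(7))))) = EmptySet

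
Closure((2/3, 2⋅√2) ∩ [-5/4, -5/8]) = ∅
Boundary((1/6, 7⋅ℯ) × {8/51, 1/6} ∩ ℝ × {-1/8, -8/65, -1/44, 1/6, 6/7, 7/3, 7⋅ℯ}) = [1/6, 7⋅ℯ] × {1/6}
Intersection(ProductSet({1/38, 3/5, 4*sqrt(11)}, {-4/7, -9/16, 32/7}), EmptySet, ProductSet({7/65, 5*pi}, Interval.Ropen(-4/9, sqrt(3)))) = EmptySet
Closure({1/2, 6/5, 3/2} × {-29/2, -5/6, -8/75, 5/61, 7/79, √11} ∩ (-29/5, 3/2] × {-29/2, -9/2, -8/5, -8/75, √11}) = {1/2, 6/5, 3/2} × {-29/2, -8/75, √11}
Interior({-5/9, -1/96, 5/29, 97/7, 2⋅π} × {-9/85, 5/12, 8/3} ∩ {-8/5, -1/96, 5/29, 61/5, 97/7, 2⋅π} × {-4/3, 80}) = ∅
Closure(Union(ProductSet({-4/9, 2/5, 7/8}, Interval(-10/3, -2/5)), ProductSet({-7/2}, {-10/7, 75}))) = Union(ProductSet({-7/2}, {-10/7, 75}), ProductSet({-4/9, 2/5, 7/8}, Interval(-10/3, -2/5)))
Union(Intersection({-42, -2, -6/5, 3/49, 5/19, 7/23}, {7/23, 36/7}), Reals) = Reals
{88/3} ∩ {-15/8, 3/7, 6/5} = ∅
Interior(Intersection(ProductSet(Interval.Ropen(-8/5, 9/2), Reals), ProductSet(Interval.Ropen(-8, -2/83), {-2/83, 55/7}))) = EmptySet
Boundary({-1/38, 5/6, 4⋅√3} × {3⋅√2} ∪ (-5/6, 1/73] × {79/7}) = ([-5/6, 1/73] × {79/7}) ∪ ({-1/38, 5/6, 4⋅√3} × {3⋅√2})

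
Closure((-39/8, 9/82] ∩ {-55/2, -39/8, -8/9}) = {-8/9}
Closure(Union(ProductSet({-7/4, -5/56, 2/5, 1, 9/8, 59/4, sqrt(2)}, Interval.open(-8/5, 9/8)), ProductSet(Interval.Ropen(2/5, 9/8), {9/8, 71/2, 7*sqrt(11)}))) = Union(ProductSet({-7/4, -5/56, 2/5, 1, 9/8, 59/4, sqrt(2)}, Interval(-8/5, 9/8)), ProductSet(Interval(2/5, 9/8), {9/8, 71/2, 7*sqrt(11)}))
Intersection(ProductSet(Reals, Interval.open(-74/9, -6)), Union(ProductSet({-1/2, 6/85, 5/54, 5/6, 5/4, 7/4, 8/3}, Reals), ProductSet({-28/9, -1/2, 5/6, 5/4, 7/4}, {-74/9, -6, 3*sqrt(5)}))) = ProductSet({-1/2, 6/85, 5/54, 5/6, 5/4, 7/4, 8/3}, Interval.open(-74/9, -6))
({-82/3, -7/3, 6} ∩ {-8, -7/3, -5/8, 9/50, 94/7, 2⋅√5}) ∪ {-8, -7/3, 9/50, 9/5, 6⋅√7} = {-8, -7/3, 9/50, 9/5, 6⋅√7}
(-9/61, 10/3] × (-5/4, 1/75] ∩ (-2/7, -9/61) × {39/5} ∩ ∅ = ∅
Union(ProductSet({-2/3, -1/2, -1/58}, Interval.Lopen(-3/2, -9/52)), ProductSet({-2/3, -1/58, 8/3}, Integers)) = Union(ProductSet({-2/3, -1/2, -1/58}, Interval.Lopen(-3/2, -9/52)), ProductSet({-2/3, -1/58, 8/3}, Integers))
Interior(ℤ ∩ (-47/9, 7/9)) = ∅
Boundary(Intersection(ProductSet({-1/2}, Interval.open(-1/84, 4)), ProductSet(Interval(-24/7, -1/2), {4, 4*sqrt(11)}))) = EmptySet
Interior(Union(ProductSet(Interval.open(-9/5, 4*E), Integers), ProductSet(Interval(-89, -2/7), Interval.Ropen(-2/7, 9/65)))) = Union(ProductSet(Interval.open(-89, -9/5), Interval.open(-2/7, 9/65)), ProductSet(Interval.open(-89, -2/7), Union(Complement(Interval.open(-2/7, 9/65), Complement(Integers, Interval.open(-2/7, 9/65))), Complement(Interval.open(-2/7, 9/65), Integers))), ProductSet(Interval.open(-9/5, -2/7), Union(Complement(Integers, Union(Complement(Integers, Interval.open(-2/7, 9/65)), {-2/7, 9/65})), Complement(Integers, Union(Complement(Integers, Interval.open(-2/7, 9/65)), Interval(-2/7, 9/65))), Complement(Range(0, 1, 1), Complement(Integers, Interval.open(-2/7, 9/65))))))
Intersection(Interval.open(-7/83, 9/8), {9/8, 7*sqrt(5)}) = EmptySet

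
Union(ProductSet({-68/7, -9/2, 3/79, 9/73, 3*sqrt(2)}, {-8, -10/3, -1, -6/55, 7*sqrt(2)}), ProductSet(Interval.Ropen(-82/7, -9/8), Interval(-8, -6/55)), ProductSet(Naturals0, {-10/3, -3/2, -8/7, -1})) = Union(ProductSet({-68/7, -9/2, 3/79, 9/73, 3*sqrt(2)}, {-8, -10/3, -1, -6/55, 7*sqrt(2)}), ProductSet(Interval.Ropen(-82/7, -9/8), Interval(-8, -6/55)), ProductSet(Naturals0, {-10/3, -3/2, -8/7, -1}))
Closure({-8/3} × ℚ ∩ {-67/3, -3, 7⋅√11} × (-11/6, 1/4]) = ∅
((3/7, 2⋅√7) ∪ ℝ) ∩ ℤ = ℤ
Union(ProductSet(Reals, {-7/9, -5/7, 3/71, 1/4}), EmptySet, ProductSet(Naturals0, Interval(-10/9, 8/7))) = Union(ProductSet(Naturals0, Interval(-10/9, 8/7)), ProductSet(Reals, {-7/9, -5/7, 3/71, 1/4}))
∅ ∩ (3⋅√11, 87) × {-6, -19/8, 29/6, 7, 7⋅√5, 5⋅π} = ∅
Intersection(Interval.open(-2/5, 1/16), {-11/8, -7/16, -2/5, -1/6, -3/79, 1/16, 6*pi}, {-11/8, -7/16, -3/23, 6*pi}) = EmptySet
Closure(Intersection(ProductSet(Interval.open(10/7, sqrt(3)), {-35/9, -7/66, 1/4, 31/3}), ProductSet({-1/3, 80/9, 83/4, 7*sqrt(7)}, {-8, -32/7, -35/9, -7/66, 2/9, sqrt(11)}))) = EmptySet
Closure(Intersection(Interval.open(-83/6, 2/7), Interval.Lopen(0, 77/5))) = Interval(0, 2/7)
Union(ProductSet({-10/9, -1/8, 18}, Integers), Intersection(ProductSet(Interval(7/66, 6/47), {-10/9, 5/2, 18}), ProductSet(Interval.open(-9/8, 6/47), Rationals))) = Union(ProductSet({-10/9, -1/8, 18}, Integers), ProductSet(Interval.Ropen(7/66, 6/47), {-10/9, 5/2, 18}))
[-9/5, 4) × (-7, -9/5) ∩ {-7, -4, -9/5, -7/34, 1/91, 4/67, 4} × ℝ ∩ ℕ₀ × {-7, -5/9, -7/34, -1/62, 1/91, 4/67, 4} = ∅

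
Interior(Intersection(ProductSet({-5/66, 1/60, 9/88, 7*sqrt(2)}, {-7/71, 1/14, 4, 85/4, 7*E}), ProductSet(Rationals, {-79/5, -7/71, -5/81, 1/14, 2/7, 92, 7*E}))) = EmptySet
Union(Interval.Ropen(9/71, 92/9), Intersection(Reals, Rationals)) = Union(Interval(9/71, 92/9), Rationals)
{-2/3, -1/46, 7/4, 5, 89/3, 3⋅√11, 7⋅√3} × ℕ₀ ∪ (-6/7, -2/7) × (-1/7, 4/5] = ((-6/7, -2/7) × (-1/7, 4/5]) ∪ ({-2/3, -1/46, 7/4, 5, 89/3, 3⋅√11, 7⋅√3} × ℕ₀)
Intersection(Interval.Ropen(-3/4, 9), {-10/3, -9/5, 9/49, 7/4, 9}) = {9/49, 7/4}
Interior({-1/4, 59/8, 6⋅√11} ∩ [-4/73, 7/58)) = ∅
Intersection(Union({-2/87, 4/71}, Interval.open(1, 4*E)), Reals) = Union({-2/87, 4/71}, Interval.open(1, 4*E))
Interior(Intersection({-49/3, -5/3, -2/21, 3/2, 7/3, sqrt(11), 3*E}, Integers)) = EmptySet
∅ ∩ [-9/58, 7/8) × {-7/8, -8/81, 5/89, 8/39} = ∅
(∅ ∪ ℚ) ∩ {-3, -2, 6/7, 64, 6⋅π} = {-3, -2, 6/7, 64}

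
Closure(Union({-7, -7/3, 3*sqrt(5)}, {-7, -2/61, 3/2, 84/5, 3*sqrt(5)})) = {-7, -7/3, -2/61, 3/2, 84/5, 3*sqrt(5)}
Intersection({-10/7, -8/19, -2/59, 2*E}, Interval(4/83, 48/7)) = {2*E}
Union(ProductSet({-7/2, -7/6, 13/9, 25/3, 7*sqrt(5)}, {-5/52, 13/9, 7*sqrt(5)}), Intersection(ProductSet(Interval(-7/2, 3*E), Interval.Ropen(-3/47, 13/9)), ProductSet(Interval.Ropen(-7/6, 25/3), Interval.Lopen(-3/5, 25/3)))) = Union(ProductSet({-7/2, -7/6, 13/9, 25/3, 7*sqrt(5)}, {-5/52, 13/9, 7*sqrt(5)}), ProductSet(Interval(-7/6, 3*E), Interval.Ropen(-3/47, 13/9)))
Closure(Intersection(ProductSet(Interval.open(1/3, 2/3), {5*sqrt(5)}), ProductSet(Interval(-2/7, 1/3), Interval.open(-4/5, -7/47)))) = EmptySet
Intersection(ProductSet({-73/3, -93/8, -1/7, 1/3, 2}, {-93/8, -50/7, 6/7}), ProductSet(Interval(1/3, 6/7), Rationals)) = ProductSet({1/3}, {-93/8, -50/7, 6/7})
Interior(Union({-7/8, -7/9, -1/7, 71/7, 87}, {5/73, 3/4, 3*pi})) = EmptySet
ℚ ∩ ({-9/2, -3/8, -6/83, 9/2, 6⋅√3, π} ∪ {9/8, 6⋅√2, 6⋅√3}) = {-9/2, -3/8, -6/83, 9/8, 9/2}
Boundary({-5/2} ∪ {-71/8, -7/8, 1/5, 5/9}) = {-71/8, -5/2, -7/8, 1/5, 5/9}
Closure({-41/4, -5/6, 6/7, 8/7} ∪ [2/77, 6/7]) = {-41/4, -5/6, 8/7} ∪ [2/77, 6/7]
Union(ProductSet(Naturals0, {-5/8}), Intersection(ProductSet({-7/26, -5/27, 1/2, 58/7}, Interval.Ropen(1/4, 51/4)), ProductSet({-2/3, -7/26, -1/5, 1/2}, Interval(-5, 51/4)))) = Union(ProductSet({-7/26, 1/2}, Interval.Ropen(1/4, 51/4)), ProductSet(Naturals0, {-5/8}))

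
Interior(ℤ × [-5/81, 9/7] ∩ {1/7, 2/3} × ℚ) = ∅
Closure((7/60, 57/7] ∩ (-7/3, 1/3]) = [7/60, 1/3]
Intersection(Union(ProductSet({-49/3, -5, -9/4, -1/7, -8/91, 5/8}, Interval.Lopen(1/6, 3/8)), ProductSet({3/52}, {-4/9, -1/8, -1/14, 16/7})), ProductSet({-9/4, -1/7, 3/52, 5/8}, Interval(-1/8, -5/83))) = ProductSet({3/52}, {-1/8, -1/14})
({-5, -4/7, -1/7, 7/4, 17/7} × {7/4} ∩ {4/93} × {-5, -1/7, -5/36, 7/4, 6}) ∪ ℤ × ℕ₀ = ℤ × ℕ₀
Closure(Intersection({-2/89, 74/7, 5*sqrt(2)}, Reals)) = {-2/89, 74/7, 5*sqrt(2)}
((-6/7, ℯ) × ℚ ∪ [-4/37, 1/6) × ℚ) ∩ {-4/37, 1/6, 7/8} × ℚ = {-4/37, 1/6, 7/8} × ℚ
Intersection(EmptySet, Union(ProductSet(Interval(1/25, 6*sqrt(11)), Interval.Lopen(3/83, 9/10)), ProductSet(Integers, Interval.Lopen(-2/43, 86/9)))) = EmptySet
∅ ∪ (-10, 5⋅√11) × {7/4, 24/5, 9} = (-10, 5⋅√11) × {7/4, 24/5, 9}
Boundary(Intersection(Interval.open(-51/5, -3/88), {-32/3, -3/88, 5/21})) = EmptySet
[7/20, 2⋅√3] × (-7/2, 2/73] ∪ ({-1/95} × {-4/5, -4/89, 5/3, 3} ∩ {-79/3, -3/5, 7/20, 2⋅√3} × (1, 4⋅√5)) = [7/20, 2⋅√3] × (-7/2, 2/73]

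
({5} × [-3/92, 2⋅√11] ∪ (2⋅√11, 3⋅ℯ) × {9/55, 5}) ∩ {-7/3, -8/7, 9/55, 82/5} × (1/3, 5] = ∅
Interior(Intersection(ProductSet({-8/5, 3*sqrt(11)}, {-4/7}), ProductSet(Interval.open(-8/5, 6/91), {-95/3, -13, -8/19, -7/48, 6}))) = EmptySet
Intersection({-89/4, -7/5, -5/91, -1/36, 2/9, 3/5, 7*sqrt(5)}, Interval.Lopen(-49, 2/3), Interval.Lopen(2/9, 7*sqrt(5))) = {3/5}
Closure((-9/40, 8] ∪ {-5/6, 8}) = {-5/6} ∪ [-9/40, 8]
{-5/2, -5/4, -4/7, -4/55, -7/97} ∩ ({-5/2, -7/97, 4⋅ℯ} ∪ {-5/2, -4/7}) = {-5/2, -4/7, -7/97}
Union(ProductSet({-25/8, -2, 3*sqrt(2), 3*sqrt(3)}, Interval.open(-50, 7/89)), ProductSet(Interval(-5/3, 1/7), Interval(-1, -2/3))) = Union(ProductSet({-25/8, -2, 3*sqrt(2), 3*sqrt(3)}, Interval.open(-50, 7/89)), ProductSet(Interval(-5/3, 1/7), Interval(-1, -2/3)))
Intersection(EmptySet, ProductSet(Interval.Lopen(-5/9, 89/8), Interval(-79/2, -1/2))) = EmptySet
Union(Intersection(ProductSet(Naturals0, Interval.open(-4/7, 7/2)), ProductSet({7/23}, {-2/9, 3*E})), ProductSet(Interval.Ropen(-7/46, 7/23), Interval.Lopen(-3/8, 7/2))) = ProductSet(Interval.Ropen(-7/46, 7/23), Interval.Lopen(-3/8, 7/2))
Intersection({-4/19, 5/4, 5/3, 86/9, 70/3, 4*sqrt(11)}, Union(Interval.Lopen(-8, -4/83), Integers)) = {-4/19}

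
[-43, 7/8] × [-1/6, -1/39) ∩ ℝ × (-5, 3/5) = [-43, 7/8] × [-1/6, -1/39)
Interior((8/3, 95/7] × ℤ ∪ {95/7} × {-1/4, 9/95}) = ∅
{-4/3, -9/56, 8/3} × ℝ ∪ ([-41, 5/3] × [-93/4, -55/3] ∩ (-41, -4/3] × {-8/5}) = {-4/3, -9/56, 8/3} × ℝ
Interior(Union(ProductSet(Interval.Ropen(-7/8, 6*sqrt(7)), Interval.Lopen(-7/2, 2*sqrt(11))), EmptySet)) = ProductSet(Interval.open(-7/8, 6*sqrt(7)), Interval.open(-7/2, 2*sqrt(11)))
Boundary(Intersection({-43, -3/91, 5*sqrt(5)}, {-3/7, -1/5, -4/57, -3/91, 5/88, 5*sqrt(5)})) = {-3/91, 5*sqrt(5)}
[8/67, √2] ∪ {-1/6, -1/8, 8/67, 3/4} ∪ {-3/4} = {-3/4, -1/6, -1/8} ∪ [8/67, √2]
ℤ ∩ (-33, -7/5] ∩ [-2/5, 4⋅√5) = ∅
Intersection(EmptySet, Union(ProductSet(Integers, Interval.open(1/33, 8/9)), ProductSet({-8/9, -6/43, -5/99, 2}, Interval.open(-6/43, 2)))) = EmptySet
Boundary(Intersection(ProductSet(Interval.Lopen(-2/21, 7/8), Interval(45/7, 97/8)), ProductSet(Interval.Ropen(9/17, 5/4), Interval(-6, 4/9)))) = EmptySet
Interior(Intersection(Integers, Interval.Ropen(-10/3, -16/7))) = EmptySet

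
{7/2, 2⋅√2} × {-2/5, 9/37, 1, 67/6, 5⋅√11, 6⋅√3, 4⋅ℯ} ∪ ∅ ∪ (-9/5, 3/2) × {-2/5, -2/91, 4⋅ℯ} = ((-9/5, 3/2) × {-2/5, -2/91, 4⋅ℯ}) ∪ ({7/2, 2⋅√2} × {-2/5, 9/37, 1, 67/6, 5⋅√11, 6⋅√3, 4⋅ℯ})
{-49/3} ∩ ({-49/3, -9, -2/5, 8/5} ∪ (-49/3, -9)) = {-49/3}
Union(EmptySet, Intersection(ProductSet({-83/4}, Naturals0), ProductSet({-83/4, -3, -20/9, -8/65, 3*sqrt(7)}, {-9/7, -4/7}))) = EmptySet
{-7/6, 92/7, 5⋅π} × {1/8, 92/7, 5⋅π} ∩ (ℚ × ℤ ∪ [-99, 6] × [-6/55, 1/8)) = ∅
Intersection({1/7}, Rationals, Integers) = EmptySet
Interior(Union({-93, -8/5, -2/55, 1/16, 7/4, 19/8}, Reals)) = Reals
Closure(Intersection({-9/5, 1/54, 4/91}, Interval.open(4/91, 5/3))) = EmptySet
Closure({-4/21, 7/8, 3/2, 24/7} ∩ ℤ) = ∅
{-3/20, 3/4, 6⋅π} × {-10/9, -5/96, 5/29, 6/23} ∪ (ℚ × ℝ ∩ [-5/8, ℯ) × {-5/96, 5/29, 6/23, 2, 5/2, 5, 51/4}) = ({-3/20, 3/4, 6⋅π} × {-10/9, -5/96, 5/29, 6/23}) ∪ ((ℚ ∩ [-5/8, ℯ)) × {-5/96, 5/29, 6/23, 2, 5/2, 5, 51/4})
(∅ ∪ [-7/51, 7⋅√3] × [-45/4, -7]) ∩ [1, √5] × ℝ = [1, √5] × [-45/4, -7]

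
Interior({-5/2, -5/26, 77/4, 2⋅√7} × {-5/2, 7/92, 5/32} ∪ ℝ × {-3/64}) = ∅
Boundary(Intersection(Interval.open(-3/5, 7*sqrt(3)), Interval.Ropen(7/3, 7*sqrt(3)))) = {7/3, 7*sqrt(3)}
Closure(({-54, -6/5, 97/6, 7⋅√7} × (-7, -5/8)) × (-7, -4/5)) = ({-54, -6/5, 97/6, 7⋅√7} × [-7, -5/8]) × [-7, -4/5]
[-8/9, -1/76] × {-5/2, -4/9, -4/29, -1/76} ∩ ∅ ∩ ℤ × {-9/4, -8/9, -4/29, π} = ∅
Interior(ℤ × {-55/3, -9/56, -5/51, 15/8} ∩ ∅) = ∅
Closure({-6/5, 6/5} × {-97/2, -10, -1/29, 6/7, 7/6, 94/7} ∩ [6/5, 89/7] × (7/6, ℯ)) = ∅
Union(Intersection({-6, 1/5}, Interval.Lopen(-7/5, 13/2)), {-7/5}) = {-7/5, 1/5}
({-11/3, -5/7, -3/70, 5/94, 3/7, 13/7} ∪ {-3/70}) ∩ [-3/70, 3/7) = {-3/70, 5/94}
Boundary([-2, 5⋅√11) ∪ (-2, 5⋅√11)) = {-2, 5⋅√11}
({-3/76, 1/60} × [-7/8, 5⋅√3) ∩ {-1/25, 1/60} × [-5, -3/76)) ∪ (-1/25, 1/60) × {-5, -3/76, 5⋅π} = ({1/60} × [-7/8, -3/76)) ∪ ((-1/25, 1/60) × {-5, -3/76, 5⋅π})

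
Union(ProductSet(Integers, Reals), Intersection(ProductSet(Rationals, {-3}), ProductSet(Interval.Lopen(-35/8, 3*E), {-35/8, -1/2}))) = ProductSet(Integers, Reals)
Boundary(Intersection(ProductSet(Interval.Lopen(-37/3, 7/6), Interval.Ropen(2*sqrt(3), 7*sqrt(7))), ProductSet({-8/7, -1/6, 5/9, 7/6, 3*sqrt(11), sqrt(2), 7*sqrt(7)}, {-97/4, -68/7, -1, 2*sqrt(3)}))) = ProductSet({-8/7, -1/6, 5/9, 7/6}, {2*sqrt(3)})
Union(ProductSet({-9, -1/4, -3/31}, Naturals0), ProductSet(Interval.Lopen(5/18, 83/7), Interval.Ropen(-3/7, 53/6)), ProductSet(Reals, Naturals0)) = Union(ProductSet(Interval.Lopen(5/18, 83/7), Interval.Ropen(-3/7, 53/6)), ProductSet(Reals, Naturals0))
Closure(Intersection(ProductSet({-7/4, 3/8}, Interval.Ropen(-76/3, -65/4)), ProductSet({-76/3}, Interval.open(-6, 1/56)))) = EmptySet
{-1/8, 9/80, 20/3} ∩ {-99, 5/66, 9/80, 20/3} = {9/80, 20/3}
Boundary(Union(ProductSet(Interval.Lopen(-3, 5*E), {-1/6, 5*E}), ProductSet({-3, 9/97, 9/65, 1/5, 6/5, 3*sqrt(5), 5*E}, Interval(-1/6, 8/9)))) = Union(ProductSet({-3, 9/97, 9/65, 1/5, 6/5, 3*sqrt(5), 5*E}, Interval(-1/6, 8/9)), ProductSet(Interval(-3, 5*E), {-1/6, 5*E}))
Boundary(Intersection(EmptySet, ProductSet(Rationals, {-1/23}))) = EmptySet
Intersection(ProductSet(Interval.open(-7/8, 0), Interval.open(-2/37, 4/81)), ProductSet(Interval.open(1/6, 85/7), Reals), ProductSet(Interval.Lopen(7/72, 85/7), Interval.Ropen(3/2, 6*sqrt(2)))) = EmptySet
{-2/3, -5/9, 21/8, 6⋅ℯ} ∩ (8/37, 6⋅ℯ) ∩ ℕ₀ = ∅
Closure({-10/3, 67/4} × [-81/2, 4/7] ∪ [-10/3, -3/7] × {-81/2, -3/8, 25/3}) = ({-10/3, 67/4} × [-81/2, 4/7]) ∪ ([-10/3, -3/7] × {-81/2, -3/8, 25/3})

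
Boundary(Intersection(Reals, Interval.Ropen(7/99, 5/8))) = {7/99, 5/8}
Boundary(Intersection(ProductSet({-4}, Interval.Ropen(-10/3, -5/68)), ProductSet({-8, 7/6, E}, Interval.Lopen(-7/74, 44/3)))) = EmptySet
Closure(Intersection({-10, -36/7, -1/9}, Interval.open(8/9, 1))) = EmptySet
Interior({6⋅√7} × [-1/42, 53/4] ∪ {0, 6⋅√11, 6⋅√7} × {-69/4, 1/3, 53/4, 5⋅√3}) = ∅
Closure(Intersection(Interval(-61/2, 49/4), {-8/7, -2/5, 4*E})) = {-8/7, -2/5, 4*E}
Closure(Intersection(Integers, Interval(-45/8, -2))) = Range(-5, -1, 1)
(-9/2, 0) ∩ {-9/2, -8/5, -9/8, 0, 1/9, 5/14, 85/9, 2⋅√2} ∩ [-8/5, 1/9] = {-8/5, -9/8}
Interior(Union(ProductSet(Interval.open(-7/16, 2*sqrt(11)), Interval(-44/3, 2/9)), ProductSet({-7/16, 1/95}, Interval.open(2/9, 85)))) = ProductSet(Interval.open(-7/16, 2*sqrt(11)), Interval.open(-44/3, 2/9))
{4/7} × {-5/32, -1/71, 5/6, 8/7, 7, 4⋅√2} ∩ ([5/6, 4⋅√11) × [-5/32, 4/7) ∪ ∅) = ∅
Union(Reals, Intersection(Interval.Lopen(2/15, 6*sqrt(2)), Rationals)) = Union(Intersection(Interval.Lopen(2/15, 6*sqrt(2)), Rationals), Reals)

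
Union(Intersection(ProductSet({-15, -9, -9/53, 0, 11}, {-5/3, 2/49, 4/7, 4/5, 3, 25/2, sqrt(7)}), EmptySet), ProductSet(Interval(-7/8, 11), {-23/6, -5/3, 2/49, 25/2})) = ProductSet(Interval(-7/8, 11), {-23/6, -5/3, 2/49, 25/2})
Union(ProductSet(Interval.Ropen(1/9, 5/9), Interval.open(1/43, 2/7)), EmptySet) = ProductSet(Interval.Ropen(1/9, 5/9), Interval.open(1/43, 2/7))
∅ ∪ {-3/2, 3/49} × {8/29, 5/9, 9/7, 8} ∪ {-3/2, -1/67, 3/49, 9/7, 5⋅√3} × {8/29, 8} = ({-3/2, 3/49} × {8/29, 5/9, 9/7, 8}) ∪ ({-3/2, -1/67, 3/49, 9/7, 5⋅√3} × {8/29, 8})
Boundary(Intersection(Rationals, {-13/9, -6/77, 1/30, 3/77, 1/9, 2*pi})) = {-13/9, -6/77, 1/30, 3/77, 1/9}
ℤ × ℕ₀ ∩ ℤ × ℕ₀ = ℤ × ℕ₀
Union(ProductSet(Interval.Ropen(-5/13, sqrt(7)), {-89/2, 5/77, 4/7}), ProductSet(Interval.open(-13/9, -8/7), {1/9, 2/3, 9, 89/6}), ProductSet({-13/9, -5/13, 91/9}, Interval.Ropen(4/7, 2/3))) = Union(ProductSet({-13/9, -5/13, 91/9}, Interval.Ropen(4/7, 2/3)), ProductSet(Interval.open(-13/9, -8/7), {1/9, 2/3, 9, 89/6}), ProductSet(Interval.Ropen(-5/13, sqrt(7)), {-89/2, 5/77, 4/7}))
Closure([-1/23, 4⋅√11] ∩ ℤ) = {0, 1, …, 13}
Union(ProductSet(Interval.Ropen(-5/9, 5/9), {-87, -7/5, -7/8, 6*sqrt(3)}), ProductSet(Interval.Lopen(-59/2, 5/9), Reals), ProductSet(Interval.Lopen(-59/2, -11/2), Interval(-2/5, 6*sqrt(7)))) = ProductSet(Interval.Lopen(-59/2, 5/9), Reals)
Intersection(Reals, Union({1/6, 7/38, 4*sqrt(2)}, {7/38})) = {1/6, 7/38, 4*sqrt(2)}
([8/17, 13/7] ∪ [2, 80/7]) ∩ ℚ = (ℚ ∩ [8/17, 13/7]) ∪ (ℚ ∩ [2, 80/7])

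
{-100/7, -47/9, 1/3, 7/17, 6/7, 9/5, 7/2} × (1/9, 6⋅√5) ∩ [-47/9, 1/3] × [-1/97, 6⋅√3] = {-47/9, 1/3} × (1/9, 6⋅√3]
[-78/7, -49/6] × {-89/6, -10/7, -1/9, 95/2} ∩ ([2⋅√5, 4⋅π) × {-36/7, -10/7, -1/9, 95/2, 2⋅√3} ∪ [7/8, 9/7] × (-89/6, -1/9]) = ∅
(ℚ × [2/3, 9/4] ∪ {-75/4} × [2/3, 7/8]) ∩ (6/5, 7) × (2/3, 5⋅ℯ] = (ℚ ∩ (6/5, 7)) × (2/3, 9/4]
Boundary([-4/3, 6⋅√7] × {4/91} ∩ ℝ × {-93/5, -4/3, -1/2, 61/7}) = ∅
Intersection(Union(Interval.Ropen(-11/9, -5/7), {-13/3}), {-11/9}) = {-11/9}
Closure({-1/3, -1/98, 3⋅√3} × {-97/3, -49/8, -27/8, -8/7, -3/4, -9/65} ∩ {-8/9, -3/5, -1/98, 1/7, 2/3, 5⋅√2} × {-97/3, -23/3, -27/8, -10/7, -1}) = {-1/98} × {-97/3, -27/8}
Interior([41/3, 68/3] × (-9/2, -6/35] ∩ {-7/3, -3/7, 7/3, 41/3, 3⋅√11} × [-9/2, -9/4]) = ∅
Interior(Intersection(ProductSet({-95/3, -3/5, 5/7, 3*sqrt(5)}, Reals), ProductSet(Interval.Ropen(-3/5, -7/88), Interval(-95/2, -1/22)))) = EmptySet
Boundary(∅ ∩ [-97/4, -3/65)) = ∅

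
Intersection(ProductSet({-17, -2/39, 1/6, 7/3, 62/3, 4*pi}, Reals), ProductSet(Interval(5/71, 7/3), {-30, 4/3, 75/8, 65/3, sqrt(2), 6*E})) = ProductSet({1/6, 7/3}, {-30, 4/3, 75/8, 65/3, sqrt(2), 6*E})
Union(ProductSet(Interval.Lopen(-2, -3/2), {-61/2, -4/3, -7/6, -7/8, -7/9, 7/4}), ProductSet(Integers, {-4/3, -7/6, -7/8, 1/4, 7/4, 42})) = Union(ProductSet(Integers, {-4/3, -7/6, -7/8, 1/4, 7/4, 42}), ProductSet(Interval.Lopen(-2, -3/2), {-61/2, -4/3, -7/6, -7/8, -7/9, 7/4}))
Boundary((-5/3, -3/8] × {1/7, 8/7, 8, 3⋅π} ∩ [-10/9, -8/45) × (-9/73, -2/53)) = ∅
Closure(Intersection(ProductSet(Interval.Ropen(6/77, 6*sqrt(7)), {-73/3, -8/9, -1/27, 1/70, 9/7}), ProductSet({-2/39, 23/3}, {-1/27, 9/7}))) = ProductSet({23/3}, {-1/27, 9/7})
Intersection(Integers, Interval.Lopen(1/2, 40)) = Range(1, 41, 1)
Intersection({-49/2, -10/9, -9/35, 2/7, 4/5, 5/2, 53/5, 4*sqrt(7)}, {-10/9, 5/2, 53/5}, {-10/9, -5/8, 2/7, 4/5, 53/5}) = {-10/9, 53/5}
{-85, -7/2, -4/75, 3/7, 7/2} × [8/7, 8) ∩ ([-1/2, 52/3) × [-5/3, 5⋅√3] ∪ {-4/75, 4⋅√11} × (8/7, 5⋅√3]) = {-4/75, 3/7, 7/2} × [8/7, 8)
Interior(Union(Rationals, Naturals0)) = EmptySet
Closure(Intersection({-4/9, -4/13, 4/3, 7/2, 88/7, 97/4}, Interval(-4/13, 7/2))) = {-4/13, 4/3, 7/2}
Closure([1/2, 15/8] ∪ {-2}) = {-2} ∪ [1/2, 15/8]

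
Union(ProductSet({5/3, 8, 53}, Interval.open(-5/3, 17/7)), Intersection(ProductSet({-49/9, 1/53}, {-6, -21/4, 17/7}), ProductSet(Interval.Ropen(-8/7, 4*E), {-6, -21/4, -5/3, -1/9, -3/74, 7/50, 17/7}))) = Union(ProductSet({1/53}, {-6, -21/4, 17/7}), ProductSet({5/3, 8, 53}, Interval.open(-5/3, 17/7)))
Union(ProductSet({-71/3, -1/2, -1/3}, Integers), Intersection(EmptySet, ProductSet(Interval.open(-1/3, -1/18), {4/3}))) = ProductSet({-71/3, -1/2, -1/3}, Integers)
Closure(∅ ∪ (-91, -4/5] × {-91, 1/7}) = [-91, -4/5] × {-91, 1/7}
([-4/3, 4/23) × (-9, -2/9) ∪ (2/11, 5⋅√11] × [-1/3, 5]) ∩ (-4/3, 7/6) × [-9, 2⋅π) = ((-4/3, 4/23) × (-9, -2/9)) ∪ ((2/11, 7/6) × [-1/3, 5])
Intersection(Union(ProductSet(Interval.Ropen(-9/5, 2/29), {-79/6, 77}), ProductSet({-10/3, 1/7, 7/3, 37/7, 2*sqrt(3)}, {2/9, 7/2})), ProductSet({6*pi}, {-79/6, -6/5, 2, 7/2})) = EmptySet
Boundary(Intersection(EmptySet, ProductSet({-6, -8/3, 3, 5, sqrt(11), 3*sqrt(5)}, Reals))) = EmptySet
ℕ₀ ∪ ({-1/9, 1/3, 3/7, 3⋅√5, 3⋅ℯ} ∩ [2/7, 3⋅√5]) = ℕ₀ ∪ {1/3, 3/7, 3⋅√5}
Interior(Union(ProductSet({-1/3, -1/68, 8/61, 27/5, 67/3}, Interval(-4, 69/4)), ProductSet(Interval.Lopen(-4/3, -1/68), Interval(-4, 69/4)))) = ProductSet(Interval.open(-4/3, -1/68), Interval.open(-4, 69/4))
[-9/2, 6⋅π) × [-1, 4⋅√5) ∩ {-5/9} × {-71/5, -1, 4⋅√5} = {-5/9} × {-1}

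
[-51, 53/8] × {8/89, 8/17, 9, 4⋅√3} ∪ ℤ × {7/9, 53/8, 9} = (ℤ × {7/9, 53/8, 9}) ∪ ([-51, 53/8] × {8/89, 8/17, 9, 4⋅√3})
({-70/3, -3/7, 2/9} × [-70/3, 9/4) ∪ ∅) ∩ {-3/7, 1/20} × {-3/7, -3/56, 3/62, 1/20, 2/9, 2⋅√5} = {-3/7} × {-3/7, -3/56, 3/62, 1/20, 2/9}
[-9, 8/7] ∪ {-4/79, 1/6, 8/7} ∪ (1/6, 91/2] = [-9, 91/2]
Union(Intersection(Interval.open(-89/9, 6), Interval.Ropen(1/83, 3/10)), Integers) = Union(Integers, Interval.Ropen(1/83, 3/10))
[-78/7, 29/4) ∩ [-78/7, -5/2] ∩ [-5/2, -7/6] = {-5/2}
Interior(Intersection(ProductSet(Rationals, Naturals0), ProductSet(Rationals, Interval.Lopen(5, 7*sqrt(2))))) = EmptySet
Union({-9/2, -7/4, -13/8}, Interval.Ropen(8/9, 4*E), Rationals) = Union(Interval.Ropen(8/9, 4*E), Rationals)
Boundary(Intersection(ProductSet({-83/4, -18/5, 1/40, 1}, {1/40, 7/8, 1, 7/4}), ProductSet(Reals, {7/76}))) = EmptySet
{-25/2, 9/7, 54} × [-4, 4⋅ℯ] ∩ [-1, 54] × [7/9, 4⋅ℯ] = {9/7, 54} × [7/9, 4⋅ℯ]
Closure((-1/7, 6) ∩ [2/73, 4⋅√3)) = [2/73, 6]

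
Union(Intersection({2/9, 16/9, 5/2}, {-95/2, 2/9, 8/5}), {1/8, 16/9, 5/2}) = {1/8, 2/9, 16/9, 5/2}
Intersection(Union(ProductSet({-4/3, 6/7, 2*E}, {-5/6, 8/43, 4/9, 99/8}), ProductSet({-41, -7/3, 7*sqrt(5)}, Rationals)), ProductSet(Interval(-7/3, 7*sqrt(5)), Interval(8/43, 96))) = Union(ProductSet({-7/3, 7*sqrt(5)}, Intersection(Interval(8/43, 96), Rationals)), ProductSet({-4/3, 6/7, 2*E}, {8/43, 4/9, 99/8}))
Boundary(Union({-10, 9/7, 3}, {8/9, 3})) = {-10, 8/9, 9/7, 3}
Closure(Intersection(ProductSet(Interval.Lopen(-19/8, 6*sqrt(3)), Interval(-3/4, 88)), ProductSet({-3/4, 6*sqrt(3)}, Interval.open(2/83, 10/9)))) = ProductSet({-3/4, 6*sqrt(3)}, Interval(2/83, 10/9))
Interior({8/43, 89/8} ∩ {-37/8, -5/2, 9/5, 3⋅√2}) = ∅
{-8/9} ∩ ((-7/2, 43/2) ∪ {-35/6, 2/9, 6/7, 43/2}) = {-8/9}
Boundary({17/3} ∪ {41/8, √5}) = {41/8, 17/3, √5}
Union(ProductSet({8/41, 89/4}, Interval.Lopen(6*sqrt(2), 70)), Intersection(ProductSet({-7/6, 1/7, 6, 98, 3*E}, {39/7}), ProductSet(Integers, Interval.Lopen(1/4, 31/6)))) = ProductSet({8/41, 89/4}, Interval.Lopen(6*sqrt(2), 70))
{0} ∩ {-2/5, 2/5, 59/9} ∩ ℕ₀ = ∅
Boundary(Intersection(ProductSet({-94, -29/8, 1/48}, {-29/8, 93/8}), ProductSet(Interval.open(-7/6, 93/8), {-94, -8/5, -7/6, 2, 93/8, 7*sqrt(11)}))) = ProductSet({1/48}, {93/8})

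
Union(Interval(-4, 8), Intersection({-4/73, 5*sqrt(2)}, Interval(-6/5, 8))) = Interval(-4, 8)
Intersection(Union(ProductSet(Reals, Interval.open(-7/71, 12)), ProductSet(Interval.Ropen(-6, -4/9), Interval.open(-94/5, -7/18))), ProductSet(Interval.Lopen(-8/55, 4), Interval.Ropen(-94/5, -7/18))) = EmptySet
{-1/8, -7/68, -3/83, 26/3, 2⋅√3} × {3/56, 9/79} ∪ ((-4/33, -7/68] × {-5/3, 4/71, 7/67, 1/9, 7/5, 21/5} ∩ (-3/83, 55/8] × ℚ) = {-1/8, -7/68, -3/83, 26/3, 2⋅√3} × {3/56, 9/79}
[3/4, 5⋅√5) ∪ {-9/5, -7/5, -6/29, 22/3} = {-9/5, -7/5, -6/29} ∪ [3/4, 5⋅√5)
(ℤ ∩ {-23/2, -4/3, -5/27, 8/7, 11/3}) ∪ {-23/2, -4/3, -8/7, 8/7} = {-23/2, -4/3, -8/7, 8/7}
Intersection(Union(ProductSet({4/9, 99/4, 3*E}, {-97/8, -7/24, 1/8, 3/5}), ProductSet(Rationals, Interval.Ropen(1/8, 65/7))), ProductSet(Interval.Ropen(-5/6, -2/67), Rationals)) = ProductSet(Intersection(Interval.Ropen(-5/6, -2/67), Rationals), Intersection(Interval.Ropen(1/8, 65/7), Rationals))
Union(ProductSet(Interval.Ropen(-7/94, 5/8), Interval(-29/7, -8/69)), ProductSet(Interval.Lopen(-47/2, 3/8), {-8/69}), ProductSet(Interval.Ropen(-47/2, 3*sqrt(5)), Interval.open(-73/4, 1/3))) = ProductSet(Interval.Ropen(-47/2, 3*sqrt(5)), Interval.open(-73/4, 1/3))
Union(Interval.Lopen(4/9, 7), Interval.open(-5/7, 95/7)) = Interval.open(-5/7, 95/7)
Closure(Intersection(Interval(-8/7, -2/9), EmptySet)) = EmptySet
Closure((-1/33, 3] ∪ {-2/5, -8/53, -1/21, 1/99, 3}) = {-2/5, -8/53, -1/21} ∪ [-1/33, 3]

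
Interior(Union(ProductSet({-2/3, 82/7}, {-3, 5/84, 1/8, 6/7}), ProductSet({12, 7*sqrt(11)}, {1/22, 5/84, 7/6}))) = EmptySet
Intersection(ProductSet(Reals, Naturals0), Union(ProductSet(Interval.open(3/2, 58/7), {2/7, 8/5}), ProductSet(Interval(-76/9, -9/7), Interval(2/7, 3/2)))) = ProductSet(Interval(-76/9, -9/7), Range(1, 2, 1))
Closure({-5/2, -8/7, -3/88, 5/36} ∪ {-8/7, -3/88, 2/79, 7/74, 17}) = {-5/2, -8/7, -3/88, 2/79, 7/74, 5/36, 17}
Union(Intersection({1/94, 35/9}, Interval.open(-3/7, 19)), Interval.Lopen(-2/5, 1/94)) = Union({35/9}, Interval.Lopen(-2/5, 1/94))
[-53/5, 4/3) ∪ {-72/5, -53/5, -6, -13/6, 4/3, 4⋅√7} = {-72/5, 4⋅√7} ∪ [-53/5, 4/3]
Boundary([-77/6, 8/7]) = {-77/6, 8/7}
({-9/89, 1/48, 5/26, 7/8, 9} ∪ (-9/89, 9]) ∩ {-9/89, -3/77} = {-9/89, -3/77}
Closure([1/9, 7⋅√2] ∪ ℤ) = ℤ ∪ [1/9, 7⋅√2]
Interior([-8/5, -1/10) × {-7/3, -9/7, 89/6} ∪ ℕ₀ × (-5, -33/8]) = ∅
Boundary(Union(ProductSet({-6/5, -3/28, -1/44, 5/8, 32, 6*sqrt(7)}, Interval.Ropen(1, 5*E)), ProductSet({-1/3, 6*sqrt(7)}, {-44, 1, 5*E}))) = Union(ProductSet({-1/3, 6*sqrt(7)}, {-44, 1, 5*E}), ProductSet({-6/5, -3/28, -1/44, 5/8, 32, 6*sqrt(7)}, Interval(1, 5*E)))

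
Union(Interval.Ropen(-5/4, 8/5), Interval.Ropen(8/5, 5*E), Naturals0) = Union(Interval.Ropen(-5/4, 5*E), Naturals0)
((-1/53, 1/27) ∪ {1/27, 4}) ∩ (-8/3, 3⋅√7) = (-1/53, 1/27] ∪ {4}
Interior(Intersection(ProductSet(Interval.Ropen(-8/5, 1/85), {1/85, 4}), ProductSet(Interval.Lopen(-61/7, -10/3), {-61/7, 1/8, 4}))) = EmptySet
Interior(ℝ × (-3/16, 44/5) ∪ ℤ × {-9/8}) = ℝ × (-3/16, 44/5)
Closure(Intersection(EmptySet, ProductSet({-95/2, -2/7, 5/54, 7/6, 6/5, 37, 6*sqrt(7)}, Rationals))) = EmptySet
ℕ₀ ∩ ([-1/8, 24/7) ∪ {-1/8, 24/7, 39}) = {0, 1, 2, 3} ∪ {39}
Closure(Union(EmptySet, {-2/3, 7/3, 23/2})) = {-2/3, 7/3, 23/2}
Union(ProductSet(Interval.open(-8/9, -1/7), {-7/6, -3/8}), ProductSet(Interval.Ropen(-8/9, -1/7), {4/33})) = Union(ProductSet(Interval.Ropen(-8/9, -1/7), {4/33}), ProductSet(Interval.open(-8/9, -1/7), {-7/6, -3/8}))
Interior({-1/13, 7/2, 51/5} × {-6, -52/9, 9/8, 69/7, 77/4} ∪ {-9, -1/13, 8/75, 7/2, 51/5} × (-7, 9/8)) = ∅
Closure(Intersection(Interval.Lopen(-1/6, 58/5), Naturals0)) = Range(0, 12, 1)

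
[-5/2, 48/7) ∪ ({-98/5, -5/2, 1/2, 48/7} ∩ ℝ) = {-98/5} ∪ [-5/2, 48/7]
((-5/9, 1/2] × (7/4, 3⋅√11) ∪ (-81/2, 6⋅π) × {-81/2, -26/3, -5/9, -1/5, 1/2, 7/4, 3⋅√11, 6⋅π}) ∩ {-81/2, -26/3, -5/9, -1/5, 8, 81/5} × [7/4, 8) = ({-1/5} × (7/4, 8)) ∪ ({-26/3, -5/9, -1/5, 8, 81/5} × {7/4})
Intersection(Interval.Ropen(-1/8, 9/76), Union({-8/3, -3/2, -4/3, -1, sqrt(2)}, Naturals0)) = Range(0, 1, 1)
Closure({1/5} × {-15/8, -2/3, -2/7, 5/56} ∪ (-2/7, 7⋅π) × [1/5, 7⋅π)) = ({1/5} × {-15/8, -2/3, -2/7, 5/56}) ∪ ({-2/7, 7⋅π} × [1/5, 7⋅π]) ∪ ([-2/7, 7⋅π] × {1/5, 7⋅π}) ∪ ((-2/7, 7⋅π) × [1/5, 7⋅π))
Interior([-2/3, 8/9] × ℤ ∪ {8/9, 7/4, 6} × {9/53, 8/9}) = ∅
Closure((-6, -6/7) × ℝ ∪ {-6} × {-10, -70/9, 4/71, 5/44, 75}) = [-6, -6/7] × ℝ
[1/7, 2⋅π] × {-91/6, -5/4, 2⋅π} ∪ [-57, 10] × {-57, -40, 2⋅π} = ([-57, 10] × {-57, -40, 2⋅π}) ∪ ([1/7, 2⋅π] × {-91/6, -5/4, 2⋅π})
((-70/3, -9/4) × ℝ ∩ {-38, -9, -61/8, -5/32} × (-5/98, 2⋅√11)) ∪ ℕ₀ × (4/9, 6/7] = (ℕ₀ × (4/9, 6/7]) ∪ ({-9, -61/8} × (-5/98, 2⋅√11))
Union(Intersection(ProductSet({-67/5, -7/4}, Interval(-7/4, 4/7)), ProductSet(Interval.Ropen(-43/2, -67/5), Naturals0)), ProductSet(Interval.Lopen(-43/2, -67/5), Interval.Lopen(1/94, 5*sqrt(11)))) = ProductSet(Interval.Lopen(-43/2, -67/5), Interval.Lopen(1/94, 5*sqrt(11)))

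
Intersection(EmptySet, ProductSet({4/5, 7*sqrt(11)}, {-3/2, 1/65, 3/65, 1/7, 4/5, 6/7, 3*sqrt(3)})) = EmptySet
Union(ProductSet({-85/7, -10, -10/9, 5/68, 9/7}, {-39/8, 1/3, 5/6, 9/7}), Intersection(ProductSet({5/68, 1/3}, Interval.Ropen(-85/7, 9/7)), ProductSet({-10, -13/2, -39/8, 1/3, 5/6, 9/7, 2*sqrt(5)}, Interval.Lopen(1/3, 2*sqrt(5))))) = Union(ProductSet({1/3}, Interval.open(1/3, 9/7)), ProductSet({-85/7, -10, -10/9, 5/68, 9/7}, {-39/8, 1/3, 5/6, 9/7}))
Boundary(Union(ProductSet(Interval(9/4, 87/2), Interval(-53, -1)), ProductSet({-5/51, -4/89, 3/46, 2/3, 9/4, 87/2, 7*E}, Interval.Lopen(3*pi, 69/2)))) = Union(ProductSet({9/4, 87/2}, Interval(-53, -1)), ProductSet({-5/51, -4/89, 3/46, 2/3, 9/4, 87/2, 7*E}, Interval(3*pi, 69/2)), ProductSet(Interval(9/4, 87/2), {-53, -1}))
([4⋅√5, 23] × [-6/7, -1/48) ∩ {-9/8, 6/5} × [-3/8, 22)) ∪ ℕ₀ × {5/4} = ℕ₀ × {5/4}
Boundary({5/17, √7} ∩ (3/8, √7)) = ∅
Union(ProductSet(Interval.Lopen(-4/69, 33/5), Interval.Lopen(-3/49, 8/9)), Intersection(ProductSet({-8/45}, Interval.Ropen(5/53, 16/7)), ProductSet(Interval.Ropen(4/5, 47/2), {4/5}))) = ProductSet(Interval.Lopen(-4/69, 33/5), Interval.Lopen(-3/49, 8/9))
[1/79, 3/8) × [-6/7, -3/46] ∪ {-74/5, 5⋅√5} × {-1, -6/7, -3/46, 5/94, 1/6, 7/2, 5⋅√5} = ([1/79, 3/8) × [-6/7, -3/46]) ∪ ({-74/5, 5⋅√5} × {-1, -6/7, -3/46, 5/94, 1/6, 7/2, 5⋅√5})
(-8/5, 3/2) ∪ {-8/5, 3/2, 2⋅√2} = [-8/5, 3/2] ∪ {2⋅√2}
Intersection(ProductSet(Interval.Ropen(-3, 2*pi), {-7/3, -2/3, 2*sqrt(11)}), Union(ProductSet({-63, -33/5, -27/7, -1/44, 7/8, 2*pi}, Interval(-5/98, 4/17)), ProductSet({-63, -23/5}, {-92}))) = EmptySet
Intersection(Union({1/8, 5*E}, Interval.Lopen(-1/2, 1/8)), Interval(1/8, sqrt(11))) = {1/8}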